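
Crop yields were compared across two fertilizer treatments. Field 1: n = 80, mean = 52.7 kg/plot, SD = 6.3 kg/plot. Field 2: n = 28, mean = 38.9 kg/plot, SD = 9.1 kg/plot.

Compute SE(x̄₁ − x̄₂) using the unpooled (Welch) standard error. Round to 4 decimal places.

Standard errors of each mean: 6.3/√80 = 0.7044 and 9.1/√28 = 1.7197.
SE(x̄₁ − x̄₂) = √(0.7044² + 1.7197²) = 1.8584 for independent samples with unequal variances.

1.8584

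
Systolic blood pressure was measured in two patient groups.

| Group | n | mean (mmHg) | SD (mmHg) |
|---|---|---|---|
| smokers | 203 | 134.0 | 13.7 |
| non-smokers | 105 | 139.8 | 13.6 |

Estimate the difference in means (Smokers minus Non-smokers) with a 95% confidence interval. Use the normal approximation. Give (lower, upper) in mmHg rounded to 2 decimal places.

SE₁ = s₁/√n₁ = 13.7/√203 = 0.9616; SE₂ = 13.6/√105 = 1.3272.
Independent samples, unequal variances: SE_diff = √(SE₁² + SE₂²) = √(0.92467456 + 1.76145984) = 1.6389.
z* = 1.960, so margin of error = 1.960 × 1.6389 = 3.2122.
Difference in means = 134.0 − 139.8 = -5.8000.
-5.8000 ± 3.2122 → (-9.01, -2.59).

(-9.01, -2.59)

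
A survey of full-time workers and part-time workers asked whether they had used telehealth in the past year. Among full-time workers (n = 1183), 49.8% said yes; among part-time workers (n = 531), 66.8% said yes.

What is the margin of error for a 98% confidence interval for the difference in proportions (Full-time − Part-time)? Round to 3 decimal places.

0.058

SE₁ = √(p̂₁(1−p̂₁)/n₁) = √(0.4980·0.5020/1183) = 0.01454; SE₂ = √(0.6680·0.3320/531) = 0.02044.
Independent samples: SE of the difference = √(SE₁² + SE₂²) = √(0.0002114116 + 0.0004177936) = 0.02508.
z* for 98% confidence is 2.326, so the margin of error is 2.326 × 0.02508 = 0.05834.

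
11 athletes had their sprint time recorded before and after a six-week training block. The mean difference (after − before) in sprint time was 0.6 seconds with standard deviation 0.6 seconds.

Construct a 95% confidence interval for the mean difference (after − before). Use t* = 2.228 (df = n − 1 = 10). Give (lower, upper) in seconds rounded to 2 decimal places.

Paired design: SE = s_d/√n = 0.6/√11 = 0.1809.
t* = 2.228; margin of error = 2.228 × 0.1809 = 0.4030.
0.6 ± 0.4030 → (0.20, 1.00).

(0.20, 1.00)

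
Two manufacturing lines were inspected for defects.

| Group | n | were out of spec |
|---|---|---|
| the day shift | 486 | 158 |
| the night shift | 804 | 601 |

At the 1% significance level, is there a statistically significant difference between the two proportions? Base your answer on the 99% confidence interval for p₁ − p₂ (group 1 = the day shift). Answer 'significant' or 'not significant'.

First, p̂₁ = 158/486 = 0.3251; p̂₂ = 601/804 = 0.7475.
The two standard errors are √(0.3251×0.6749/486) = 0.02125 and √(0.7475×0.2525/804) = 0.01532.
Because the samples are independent, SE_diff = √(0.02125² + 0.01532²) = 0.02620.
Using z* = 2.576 for 99%, ME = 2.576 × 0.02620 = 0.06749.
p̂₁ − p̂₂ = -0.4224; interval -0.4224 ± 0.06749 gives (-0.48989, -0.35491).
The interval (-0.48989, -0.35491) does not contain 0, so the difference is significant.

significant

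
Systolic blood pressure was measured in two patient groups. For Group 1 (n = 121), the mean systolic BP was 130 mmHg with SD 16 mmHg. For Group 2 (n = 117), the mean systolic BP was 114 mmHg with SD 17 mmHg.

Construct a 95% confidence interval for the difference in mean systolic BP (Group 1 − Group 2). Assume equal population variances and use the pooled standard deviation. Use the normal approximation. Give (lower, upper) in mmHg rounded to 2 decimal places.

s_p = √[((n₁−1)s₁² + (n₂−1)s₂²)/(n₁+n₂−2)] = √[(120·16² + 116·17²)/236] = 16.4991.
SE = 16.4991·√(1/121 + 1/117) = 2.1393.
With z* = 1.960, margin = 1.960 × 2.1393 = 4.1930.
x̄₁ − x̄₂ = 130 − 114 = 16.0000; interval 16.0000 ± 4.1930 = (11.81, 20.19).

(11.81, 20.19)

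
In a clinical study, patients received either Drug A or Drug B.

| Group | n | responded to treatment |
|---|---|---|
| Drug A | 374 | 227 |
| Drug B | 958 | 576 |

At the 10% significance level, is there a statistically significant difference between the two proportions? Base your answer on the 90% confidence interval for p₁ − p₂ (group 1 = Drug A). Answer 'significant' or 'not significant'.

not significant

First, p̂₁ = 227/374 = 0.6070; p̂₂ = 576/958 = 0.6013.
The two standard errors are √(0.6070×0.3930/374) = 0.02526 and √(0.6013×0.3987/958) = 0.01582.
Because the samples are independent, SE_diff = √(0.02526² + 0.01582²) = 0.02981.
Using z* = 1.645 for 90%, ME = 1.645 × 0.02981 = 0.04904.
p̂₁ − p̂₂ = 0.0057; interval 0.0057 ± 0.04904 gives (-0.04334, 0.05474).
The interval (-0.04334, 0.05474) contains 0, so the difference is not significant.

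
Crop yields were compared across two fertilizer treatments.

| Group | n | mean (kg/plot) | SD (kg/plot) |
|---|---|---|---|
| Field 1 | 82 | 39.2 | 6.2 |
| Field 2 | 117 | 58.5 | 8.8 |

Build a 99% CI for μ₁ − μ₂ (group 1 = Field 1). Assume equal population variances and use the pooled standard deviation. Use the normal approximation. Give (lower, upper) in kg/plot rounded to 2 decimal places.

s_p = √[((n₁−1)s₁² + (n₂−1)s₂²)/(n₁+n₂−2)] = √[(81·6.2² + 116·8.8²)/197] = 7.8361.
SE = 7.8361·√(1/82 + 1/117) = 1.1286.
With z* = 2.576, margin = 2.576 × 1.1286 = 2.9073.
x̄₁ − x̄₂ = 39.2 − 58.5 = -19.3000; interval -19.3000 ± 2.9073 = (-22.21, -16.39).

(-22.21, -16.39)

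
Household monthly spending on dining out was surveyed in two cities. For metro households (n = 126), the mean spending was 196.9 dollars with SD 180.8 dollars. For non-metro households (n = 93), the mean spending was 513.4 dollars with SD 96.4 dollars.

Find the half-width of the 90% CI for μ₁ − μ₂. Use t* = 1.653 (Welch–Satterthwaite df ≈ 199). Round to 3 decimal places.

SE₁ = s₁/√n₁ = 180.8/√126 = 16.1069; SE₂ = 96.4/√93 = 9.9962.
Independent samples, unequal variances: SE_diff = √(SE₁² + SE₂²) = √(259.43222761 + 99.92401444) = 18.9567.
t* = 1.653, so margin of error = 1.653 × 18.9567 = 31.3354.

31.335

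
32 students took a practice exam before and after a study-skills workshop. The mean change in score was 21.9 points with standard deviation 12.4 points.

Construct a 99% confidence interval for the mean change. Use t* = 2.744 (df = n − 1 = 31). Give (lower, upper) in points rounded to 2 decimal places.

(15.89, 27.91)

This is a matched-pairs design, so SE = s_d/√n = 12.4/√32 = 2.1920.
Margin = 2.744 × 2.1920 = 6.0148; the interval is 21.9 ± 6.0148 = (15.89, 27.91).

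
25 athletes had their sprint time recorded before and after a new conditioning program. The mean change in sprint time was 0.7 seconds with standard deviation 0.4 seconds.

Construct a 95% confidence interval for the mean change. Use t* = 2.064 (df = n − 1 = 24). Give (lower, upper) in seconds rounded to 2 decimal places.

(0.53, 0.87)

This is a matched-pairs design, so SE = s_d/√n = 0.4/√25 = 0.0800.
Margin = 2.064 × 0.0800 = 0.1651; the interval is 0.7 ± 0.1651 = (0.53, 0.87).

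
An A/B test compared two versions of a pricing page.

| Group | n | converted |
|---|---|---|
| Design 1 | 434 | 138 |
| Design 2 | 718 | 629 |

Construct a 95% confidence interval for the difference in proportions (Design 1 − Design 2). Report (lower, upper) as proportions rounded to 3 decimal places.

(-0.608, -0.508)

First, p̂₁ = 138/434 = 0.3180; p̂₂ = 629/718 = 0.8760.
The two standard errors are √(0.3180×0.6820/434) = 0.02235 and √(0.8760×0.1240/718) = 0.01230.
Because the samples are independent, SE_diff = √(0.02235² + 0.01230²) = 0.02551.
Using z* = 1.960 for 95%, ME = 1.960 × 0.02551 = 0.05000.
p̂₁ − p̂₂ = -0.5580; interval -0.5580 ± 0.05000 gives (-0.608, -0.508).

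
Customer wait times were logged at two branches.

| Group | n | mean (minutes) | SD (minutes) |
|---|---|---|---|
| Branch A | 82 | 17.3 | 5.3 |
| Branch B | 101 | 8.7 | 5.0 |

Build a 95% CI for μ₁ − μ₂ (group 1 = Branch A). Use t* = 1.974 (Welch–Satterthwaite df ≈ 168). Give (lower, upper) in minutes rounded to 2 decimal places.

Per-group SEs: s₁/√n₁ = 5.3/√82 = 0.5853, s₂/√n₂ = 5.0/√101 = 0.4975.
Unpooled SE of the difference: √(0.34257609 + 0.24750625) = 0.7682.
Margin of error = t* · SE = 1.974 × 0.7682 = 1.5164.
x̄₁ − x̄₂ = 17.3 − 8.7 = 8.6000.
CI: 8.6000 ± 1.5164 = (7.08, 10.12).

(7.08, 10.12)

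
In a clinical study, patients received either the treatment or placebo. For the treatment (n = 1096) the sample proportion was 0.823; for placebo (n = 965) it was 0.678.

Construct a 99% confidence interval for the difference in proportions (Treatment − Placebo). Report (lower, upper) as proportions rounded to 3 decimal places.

(0.096, 0.194)

Each SE is √(p̂(1−p̂)/n): √(0.8230·0.1770/1096) = 0.01153 and √(0.6780·0.3220/965) = 0.01504.
SE(p̂₁ − p̂₂) = √(SE₁² + SE₂²) = √(0.0001329409 + 0.0002262016) = 0.01895, since the two samples are independent.
At 99% confidence z* = 2.576; margin = 2.576 × 0.01895 = 0.04882.
The difference is 0.8230 − 0.6780 = 0.1450, so the interval is 0.1450 ± 0.04882 = (0.096, 0.194).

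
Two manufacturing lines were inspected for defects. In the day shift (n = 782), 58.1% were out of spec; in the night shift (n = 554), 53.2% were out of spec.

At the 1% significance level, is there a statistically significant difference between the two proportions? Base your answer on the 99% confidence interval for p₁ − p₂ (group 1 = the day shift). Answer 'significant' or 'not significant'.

SE₁ = √(p̂₁(1−p̂₁)/n₁) = √(0.5810·0.4190/782) = 0.01764; SE₂ = √(0.5320·0.4680/554) = 0.02120.
Independent samples: SE of the difference = √(SE₁² + SE₂²) = √(0.0003111696 + 0.00044944) = 0.02758.
z* for 99% confidence is 2.576, so the margin of error is 2.576 × 0.02758 = 0.07105.
Point estimate p̂₁ − p̂₂ = 0.5810 − 0.5320 = 0.0490.
0.0490 ± 0.07105 → (-0.02205, 0.12005).
The interval (-0.02205, 0.12005) contains 0, so the difference is not significant.

not significant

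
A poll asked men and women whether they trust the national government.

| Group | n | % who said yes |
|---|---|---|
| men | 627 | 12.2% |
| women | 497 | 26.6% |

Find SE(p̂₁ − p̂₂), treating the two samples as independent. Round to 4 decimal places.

0.0237

The two standard errors are √(0.1220×0.8780/627) = 0.01307 and √(0.2660×0.7340/497) = 0.01982.
Because the samples are independent, SE_diff = √(0.01307² + 0.01982²) = 0.02374.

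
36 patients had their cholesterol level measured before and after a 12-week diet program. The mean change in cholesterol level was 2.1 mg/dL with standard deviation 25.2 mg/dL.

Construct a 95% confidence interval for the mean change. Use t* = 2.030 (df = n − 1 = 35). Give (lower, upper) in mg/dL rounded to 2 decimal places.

This is a matched-pairs design, so SE = s_d/√n = 25.2/√36 = 4.2000.
Margin = 2.030 × 4.2000 = 8.5260; the interval is 2.1 ± 8.5260 = (-6.43, 10.63).

(-6.43, 10.63)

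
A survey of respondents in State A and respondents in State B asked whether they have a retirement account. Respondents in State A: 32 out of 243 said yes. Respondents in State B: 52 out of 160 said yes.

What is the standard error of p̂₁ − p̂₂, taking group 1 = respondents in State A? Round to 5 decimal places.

0.04291

p̂₁ = 32/243 = 0.1317 and p̂₂ = 52/160 = 0.3250.
SE₁ = √(p̂₁(1−p̂₁)/n₁) = √(0.1317·0.8683/243) = 0.02169; SE₂ = √(0.3250·0.6750/160) = 0.03703.
Independent samples: SE of the difference = √(SE₁² + SE₂²) = √(0.0004704561 + 0.0013712209) = 0.04291.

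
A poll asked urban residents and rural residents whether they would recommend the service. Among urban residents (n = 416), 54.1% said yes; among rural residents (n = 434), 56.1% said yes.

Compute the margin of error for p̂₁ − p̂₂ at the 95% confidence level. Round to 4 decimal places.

The two standard errors are √(0.5410×0.4590/416) = 0.02443 and √(0.5610×0.4390/434) = 0.02382.
Because the samples are independent, SE_diff = √(0.02443² + 0.02382²) = 0.03412.
Using z* = 1.960 for 95%, ME = 1.960 × 0.03412 = 0.06688.

0.0669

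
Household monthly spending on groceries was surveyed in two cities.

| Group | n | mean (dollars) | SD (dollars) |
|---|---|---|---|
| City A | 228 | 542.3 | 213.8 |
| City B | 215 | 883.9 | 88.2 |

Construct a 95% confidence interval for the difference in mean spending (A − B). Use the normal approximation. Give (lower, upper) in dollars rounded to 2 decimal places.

SE₁ = s₁/√n₁ = 213.8/√228 = 14.1593; SE₂ = 88.2/√215 = 6.0152.
Independent samples, unequal variances: SE_diff = √(SE₁² + SE₂²) = √(200.48577649 + 36.18263104) = 15.3840.
z* = 1.960, so margin of error = 1.960 × 15.3840 = 30.1526.
Difference in means = 542.3 − 883.9 = -341.6000.
-341.6000 ± 30.1526 → (-371.75, -311.45).

(-371.75, -311.45)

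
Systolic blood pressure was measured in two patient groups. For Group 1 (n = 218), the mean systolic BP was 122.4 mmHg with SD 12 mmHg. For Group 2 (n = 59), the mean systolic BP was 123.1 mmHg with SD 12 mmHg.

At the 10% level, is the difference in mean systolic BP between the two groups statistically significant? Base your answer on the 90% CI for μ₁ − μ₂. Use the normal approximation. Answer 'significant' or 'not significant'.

Standard errors of each mean: 12/√218 = 0.8127 and 12/√59 = 1.5623.
SE(x̄₁ − x̄₂) = √(0.8127² + 1.5623²) = 1.7610 for independent samples with unequal variances.
With z* = 1.645, the margin is 1.645 × 1.7610 = 2.8968.
x̄₁ − x̄₂ = 122.4 − 123.1 = -0.7000; the interval is -0.7000 ± 2.8968 = (-3.5968, 2.1968).
The interval (-3.5968, 2.1968) contains 0, so the difference is not significant.

not significant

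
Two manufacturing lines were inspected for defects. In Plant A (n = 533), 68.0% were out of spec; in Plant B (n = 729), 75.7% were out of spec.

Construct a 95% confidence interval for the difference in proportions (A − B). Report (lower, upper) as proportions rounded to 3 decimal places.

Each SE is √(p̂(1−p̂)/n): √(0.6800·0.3200/533) = 0.02021 and √(0.7570·0.2430/729) = 0.01589.
SE(p̂₁ − p̂₂) = √(SE₁² + SE₂²) = √(0.0004084441 + 0.0002524921) = 0.02571, since the two samples are independent.
At 95% confidence z* = 1.960; margin = 1.960 × 0.02571 = 0.05039.
The difference is 0.6800 − 0.7570 = -0.0770, so the interval is -0.0770 ± 0.05039 = (-0.127, -0.027).

(-0.127, -0.027)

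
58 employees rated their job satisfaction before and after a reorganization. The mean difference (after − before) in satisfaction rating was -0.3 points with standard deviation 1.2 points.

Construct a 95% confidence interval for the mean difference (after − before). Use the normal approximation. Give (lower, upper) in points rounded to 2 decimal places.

This is a matched-pairs design, so SE = s_d/√n = 1.2/√58 = 0.1576.
Margin = 1.960 × 0.1576 = 0.3089; the interval is -0.3 ± 0.3089 = (-0.61, 0.01).

(-0.61, 0.01)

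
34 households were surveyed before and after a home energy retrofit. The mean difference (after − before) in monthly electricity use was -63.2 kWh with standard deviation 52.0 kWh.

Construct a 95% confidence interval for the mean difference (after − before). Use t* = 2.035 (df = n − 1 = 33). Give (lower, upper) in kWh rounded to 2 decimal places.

This is a matched-pairs design, so SE = s_d/√n = 52.0/√34 = 8.9179.
Margin = 2.035 × 8.9179 = 18.1479; the interval is -63.2 ± 18.1479 = (-81.35, -45.05).

(-81.35, -45.05)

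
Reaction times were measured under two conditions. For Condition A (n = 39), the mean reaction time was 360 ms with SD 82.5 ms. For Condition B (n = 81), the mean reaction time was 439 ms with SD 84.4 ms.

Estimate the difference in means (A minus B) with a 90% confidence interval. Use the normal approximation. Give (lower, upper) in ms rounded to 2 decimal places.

(-105.65, -52.35)

SE₁ = s₁/√n₁ = 82.5/√39 = 13.2106; SE₂ = 84.4/√81 = 9.3778.
Independent samples, unequal variances: SE_diff = √(SE₁² + SE₂²) = √(174.51995236 + 87.94313284) = 16.2007.
z* = 1.645, so margin of error = 1.645 × 16.2007 = 26.6502.
Difference in means = 360 − 439 = -79.0000.
-79.0000 ± 26.6502 → (-105.65, -52.35).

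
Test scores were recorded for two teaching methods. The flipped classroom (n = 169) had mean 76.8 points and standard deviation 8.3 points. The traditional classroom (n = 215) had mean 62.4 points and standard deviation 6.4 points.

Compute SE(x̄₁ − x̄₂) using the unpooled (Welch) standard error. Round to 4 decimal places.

0.7734

Standard errors of each mean: 8.3/√169 = 0.6385 and 6.4/√215 = 0.4365.
SE(x̄₁ − x̄₂) = √(0.6385² + 0.4365²) = 0.7734 for independent samples with unequal variances.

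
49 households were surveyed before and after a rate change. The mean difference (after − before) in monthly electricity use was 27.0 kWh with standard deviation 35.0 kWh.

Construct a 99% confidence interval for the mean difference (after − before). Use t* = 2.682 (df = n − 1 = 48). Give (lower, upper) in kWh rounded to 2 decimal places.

(13.59, 40.41)

This is a matched-pairs design, so SE = s_d/√n = 35.0/√49 = 5.0000.
Margin = 2.682 × 5.0000 = 13.4100; the interval is 27.0 ± 13.4100 = (13.59, 40.41).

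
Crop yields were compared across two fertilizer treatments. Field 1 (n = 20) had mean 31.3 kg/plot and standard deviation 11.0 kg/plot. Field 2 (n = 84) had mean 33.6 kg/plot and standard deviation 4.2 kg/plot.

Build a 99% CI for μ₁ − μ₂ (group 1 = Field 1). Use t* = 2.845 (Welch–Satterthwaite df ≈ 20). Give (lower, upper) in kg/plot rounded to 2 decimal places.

Per-group SEs: s₁/√n₁ = 11.0/√20 = 2.4597, s₂/√n₂ = 4.2/√84 = 0.4583.
Unpooled SE of the difference: √(6.05012409 + 0.21003889) = 2.5020.
Margin of error = t* · SE = 2.845 × 2.5020 = 7.1182.
x̄₁ − x̄₂ = 31.3 − 33.6 = -2.3000.
CI: -2.3000 ± 7.1182 = (-9.42, 4.82).

(-9.42, 4.82)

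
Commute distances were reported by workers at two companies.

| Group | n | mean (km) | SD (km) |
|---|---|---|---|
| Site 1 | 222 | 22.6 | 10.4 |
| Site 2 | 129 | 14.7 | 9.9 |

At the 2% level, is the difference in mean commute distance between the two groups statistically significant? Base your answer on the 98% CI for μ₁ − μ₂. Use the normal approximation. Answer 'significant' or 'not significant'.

significant

SE₁ = s₁/√n₁ = 10.4/√222 = 0.6980; SE₂ = 9.9/√129 = 0.8716.
Independent samples, unequal variances: SE_diff = √(SE₁² + SE₂²) = √(0.487204 + 0.75968656) = 1.1166.
z* = 2.326, so margin of error = 2.326 × 1.1166 = 2.5972.
Difference in means = 22.6 − 14.7 = 7.9000.
7.9000 ± 2.5972 → (5.3028, 10.4972).
The interval (5.3028, 10.4972) does not contain 0, so the difference is significant.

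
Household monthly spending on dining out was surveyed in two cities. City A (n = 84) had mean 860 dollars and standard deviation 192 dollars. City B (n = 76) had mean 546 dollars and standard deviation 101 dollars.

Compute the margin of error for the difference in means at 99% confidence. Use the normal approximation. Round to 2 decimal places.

61.67

Per-group SEs: s₁/√n₁ = 192/√84 = 20.9489, s₂/√n₂ = 101/√76 = 11.5855.
Unpooled SE of the difference: √(438.85641121 + 134.22381025) = 23.9391.
Margin of error = z* · SE = 2.576 × 23.9391 = 61.6671.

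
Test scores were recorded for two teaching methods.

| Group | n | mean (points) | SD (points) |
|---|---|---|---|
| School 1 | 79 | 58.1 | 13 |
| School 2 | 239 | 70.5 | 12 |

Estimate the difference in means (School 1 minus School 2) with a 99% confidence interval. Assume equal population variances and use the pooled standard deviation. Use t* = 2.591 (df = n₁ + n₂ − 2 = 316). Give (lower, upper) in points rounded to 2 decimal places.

(-16.52, -8.28)

Pooled variance s_p² = [78·13² + 238·12²] / (79+239−2) = 150.1709, so s_p = 12.2544.
SE_diff = s_p·√(1/n₁ + 1/n₂) = 12.2544·√(1/79 + 1/239) = 1.5904.
t* = 2.591; margin = 2.591 × 1.5904 = 4.1207.
Difference = 58.1 − 70.5 = -12.4000.
-12.4000 ± 4.1207 → (-16.52, -8.28).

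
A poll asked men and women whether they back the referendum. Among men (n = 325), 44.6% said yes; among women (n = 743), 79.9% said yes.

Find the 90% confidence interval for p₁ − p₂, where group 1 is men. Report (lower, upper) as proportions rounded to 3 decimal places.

(-0.404, -0.302)

Each SE is √(p̂(1−p̂)/n): √(0.4460·0.5540/325) = 0.02757 and √(0.7990·0.2010/743) = 0.01470.
SE(p̂₁ − p̂₂) = √(SE₁² + SE₂²) = √(0.0007601049 + 0.00021609) = 0.03124, since the two samples are independent.
At 90% confidence z* = 1.645; margin = 1.645 × 0.03124 = 0.05139.
The difference is 0.4460 − 0.7990 = -0.3530, so the interval is -0.3530 ± 0.05139 = (-0.404, -0.302).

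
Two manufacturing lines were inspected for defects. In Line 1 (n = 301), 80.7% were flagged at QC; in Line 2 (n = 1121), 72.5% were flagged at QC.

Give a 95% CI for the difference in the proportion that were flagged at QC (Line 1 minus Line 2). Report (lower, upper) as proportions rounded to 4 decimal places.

The two standard errors are √(0.8070×0.1930/301) = 0.02275 and √(0.7250×0.2750/1121) = 0.01334.
Because the samples are independent, SE_diff = √(0.02275² + 0.01334²) = 0.02637.
Using z* = 1.960 for 95%, ME = 1.960 × 0.02637 = 0.05169.
p̂₁ − p̂₂ = 0.0820; interval 0.0820 ± 0.05169 gives (0.0303, 0.1337).

(0.0303, 0.1337)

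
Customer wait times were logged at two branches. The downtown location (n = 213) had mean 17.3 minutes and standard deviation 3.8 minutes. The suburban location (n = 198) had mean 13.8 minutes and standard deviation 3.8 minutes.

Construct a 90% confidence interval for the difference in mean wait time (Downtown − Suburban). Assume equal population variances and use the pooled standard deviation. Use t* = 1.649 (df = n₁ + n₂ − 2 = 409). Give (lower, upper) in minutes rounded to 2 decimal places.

(2.88, 4.12)

Pooled variance s_p² = [212·3.8² + 197·3.8²] / (213+198−2) = 14.4400, so s_p = 3.8000.
SE_diff = s_p·√(1/n₁ + 1/n₂) = 3.8000·√(1/213 + 1/198) = 0.3751.
t* = 1.649; margin = 1.649 × 0.3751 = 0.6185.
Difference = 17.3 − 13.8 = 3.5000.
3.5000 ± 0.6185 → (2.88, 4.12).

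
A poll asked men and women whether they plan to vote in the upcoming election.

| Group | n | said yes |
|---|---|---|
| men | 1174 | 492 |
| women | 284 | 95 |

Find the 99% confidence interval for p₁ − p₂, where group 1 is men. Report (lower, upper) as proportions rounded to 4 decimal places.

p̂₁ = 492/1174 = 0.4191 and p̂₂ = 95/284 = 0.3345.
SE₁ = √(p̂₁(1−p̂₁)/n₁) = √(0.4191·0.5809/1174) = 0.01440; SE₂ = √(0.3345·0.6655/284) = 0.02800.
Independent samples: SE of the difference = √(SE₁² + SE₂²) = √(0.00020736 + 0.000784) = 0.03149.
z* for 99% confidence is 2.576, so the margin of error is 2.576 × 0.03149 = 0.08112.
Point estimate p̂₁ − p̂₂ = 0.4191 − 0.3345 = 0.0846.
0.0846 ± 0.08112 → (0.0035, 0.1657).

(0.0035, 0.1657)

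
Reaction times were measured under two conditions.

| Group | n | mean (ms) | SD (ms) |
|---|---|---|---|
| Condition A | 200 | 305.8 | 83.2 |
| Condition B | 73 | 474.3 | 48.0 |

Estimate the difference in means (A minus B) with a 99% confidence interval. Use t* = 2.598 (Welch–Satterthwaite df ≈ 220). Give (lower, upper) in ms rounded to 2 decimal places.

Per-group SEs: s₁/√n₁ = 83.2/√200 = 5.8831, s₂/√n₂ = 48.0/√73 = 5.6180.
Unpooled SE of the difference: √(34.61086561 + 31.561924) = 8.1347.
Margin of error = t* · SE = 2.598 × 8.1347 = 21.1340.
x̄₁ − x̄₂ = 305.8 − 474.3 = -168.5000.
CI: -168.5000 ± 21.1340 = (-189.63, -147.37).

(-189.63, -147.37)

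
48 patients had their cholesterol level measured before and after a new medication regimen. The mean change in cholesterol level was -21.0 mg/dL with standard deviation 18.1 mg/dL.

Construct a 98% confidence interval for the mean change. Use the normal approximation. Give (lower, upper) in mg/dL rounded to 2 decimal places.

This is a matched-pairs design, so SE = s_d/√n = 18.1/√48 = 2.6125.
Margin = 2.326 × 2.6125 = 6.0767; the interval is -21.0 ± 6.0767 = (-27.08, -14.92).

(-27.08, -14.92)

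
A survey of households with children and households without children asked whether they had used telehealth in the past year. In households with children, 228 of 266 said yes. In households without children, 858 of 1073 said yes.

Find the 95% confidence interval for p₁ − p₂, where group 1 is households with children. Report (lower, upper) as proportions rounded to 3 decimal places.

Sample proportions: 228/266 = 0.8571, 858/1073 = 0.7996.
Each SE is √(p̂(1−p̂)/n): √(0.8571·0.1429/266) = 0.02146 and √(0.7996·0.2004/1073) = 0.01222.
SE(p̂₁ − p̂₂) = √(SE₁² + SE₂²) = √(0.0004605316 + 0.0001493284) = 0.02470, since the two samples are independent.
At 95% confidence z* = 1.960; margin = 1.960 × 0.02470 = 0.04841.
The difference is 0.8571 − 0.7996 = 0.0575, so the interval is 0.0575 ± 0.04841 = (0.009, 0.106).

(0.009, 0.106)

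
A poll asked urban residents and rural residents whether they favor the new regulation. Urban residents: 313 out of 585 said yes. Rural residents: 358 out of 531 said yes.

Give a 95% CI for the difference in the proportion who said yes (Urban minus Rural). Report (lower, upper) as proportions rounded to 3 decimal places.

(-0.196, -0.082)

Sample proportions: 313/585 = 0.5350, 358/531 = 0.6742.
Each SE is √(p̂(1−p̂)/n): √(0.5350·0.4650/585) = 0.02062 and √(0.6742·0.3258/531) = 0.02034.
SE(p̂₁ − p̂₂) = √(SE₁² + SE₂²) = √(0.0004251844 + 0.0004137156) = 0.02896, since the two samples are independent.
At 95% confidence z* = 1.960; margin = 1.960 × 0.02896 = 0.05676.
The difference is 0.5350 − 0.6742 = -0.1392, so the interval is -0.1392 ± 0.05676 = (-0.196, -0.082).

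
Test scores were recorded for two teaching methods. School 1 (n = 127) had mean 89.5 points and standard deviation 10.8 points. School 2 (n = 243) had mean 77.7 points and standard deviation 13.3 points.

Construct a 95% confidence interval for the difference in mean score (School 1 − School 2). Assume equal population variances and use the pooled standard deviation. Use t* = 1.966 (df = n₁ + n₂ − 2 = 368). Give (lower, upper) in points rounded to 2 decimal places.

(9.11, 14.49)

s_p = √[((n₁−1)s₁² + (n₂−1)s₂²)/(n₁+n₂−2)] = √[(126·10.8² + 242·13.3²)/368] = 12.5004.
SE = 12.5004·√(1/127 + 1/243) = 1.3687.
With t* = 1.966, margin = 1.966 × 1.3687 = 2.6909.
x̄₁ − x̄₂ = 89.5 − 77.7 = 11.8000; interval 11.8000 ± 2.6909 = (9.11, 14.49).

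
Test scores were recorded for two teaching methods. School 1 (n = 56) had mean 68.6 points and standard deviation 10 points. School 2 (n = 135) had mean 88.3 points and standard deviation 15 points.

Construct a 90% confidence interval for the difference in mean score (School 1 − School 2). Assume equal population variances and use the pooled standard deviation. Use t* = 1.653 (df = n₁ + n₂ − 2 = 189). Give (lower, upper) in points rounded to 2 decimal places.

Pooled variance s_p² = [55·10² + 134·15²] / (56+135−2) = 188.6243, so s_p = 13.7341.
SE_diff = s_p·√(1/n₁ + 1/n₂) = 13.7341·√(1/56 + 1/135) = 2.1830.
t* = 1.653; margin = 1.653 × 2.1830 = 3.6085.
Difference = 68.6 − 88.3 = -19.7000.
-19.7000 ± 3.6085 → (-23.31, -16.09).

(-23.31, -16.09)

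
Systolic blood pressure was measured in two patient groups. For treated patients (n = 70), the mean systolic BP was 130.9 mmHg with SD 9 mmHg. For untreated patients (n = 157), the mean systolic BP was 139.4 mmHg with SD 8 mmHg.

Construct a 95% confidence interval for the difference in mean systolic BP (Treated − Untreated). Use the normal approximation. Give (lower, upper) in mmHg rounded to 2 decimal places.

Standard errors of each mean: 9/√70 = 1.0757 and 8/√157 = 0.6385.
SE(x̄₁ − x̄₂) = √(1.0757² + 0.6385²) = 1.2509 for independent samples with unequal variances.
With z* = 1.960, the margin is 1.960 × 1.2509 = 2.4518.
x̄₁ − x̄₂ = 130.9 − 139.4 = -8.5000; the interval is -8.5000 ± 2.4518 = (-10.95, -6.05).

(-10.95, -6.05)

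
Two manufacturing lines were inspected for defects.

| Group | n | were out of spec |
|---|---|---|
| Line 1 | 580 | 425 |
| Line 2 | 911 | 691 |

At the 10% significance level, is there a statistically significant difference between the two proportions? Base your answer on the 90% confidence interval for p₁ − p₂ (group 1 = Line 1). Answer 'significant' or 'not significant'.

Sample proportions: 425/580 = 0.7328, 691/911 = 0.7585.
Each SE is √(p̂(1−p̂)/n): √(0.7328·0.2672/580) = 0.01837 and √(0.7585·0.2415/911) = 0.01418.
SE(p̂₁ − p̂₂) = √(SE₁² + SE₂²) = √(0.0003374569 + 0.0002010724) = 0.02321, since the two samples are independent.
At 90% confidence z* = 1.645; margin = 1.645 × 0.02321 = 0.03818.
The difference is 0.7328 − 0.7585 = -0.0257, so the interval is -0.0257 ± 0.03818 = (-0.06388, 0.01248).
The interval (-0.06388, 0.01248) contains 0, so the difference is not significant.

not significant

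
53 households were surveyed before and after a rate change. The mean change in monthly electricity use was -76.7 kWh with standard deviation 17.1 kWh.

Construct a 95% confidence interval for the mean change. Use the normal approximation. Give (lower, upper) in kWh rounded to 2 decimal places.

(-81.30, -72.10)

This is a matched-pairs design, so SE = s_d/√n = 17.1/√53 = 2.3489.
Margin = 1.960 × 2.3489 = 4.6038; the interval is -76.7 ± 4.6038 = (-81.30, -72.10).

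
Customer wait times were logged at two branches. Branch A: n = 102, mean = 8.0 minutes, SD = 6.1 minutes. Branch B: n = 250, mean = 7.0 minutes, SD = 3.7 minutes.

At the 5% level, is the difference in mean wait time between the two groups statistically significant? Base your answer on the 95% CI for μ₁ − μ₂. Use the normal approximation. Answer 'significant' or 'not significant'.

not significant

SE₁ = s₁/√n₁ = 6.1/√102 = 0.6040; SE₂ = 3.7/√250 = 0.2340.
Independent samples, unequal variances: SE_diff = √(SE₁² + SE₂²) = √(0.364816 + 0.054756) = 0.6477.
z* = 1.960, so margin of error = 1.960 × 0.6477 = 1.2695.
Difference in means = 8.0 − 7.0 = 1.0000.
1.0000 ± 1.2695 → (-0.2695, 2.2695).
The interval (-0.2695, 2.2695) contains 0, so the difference is not significant.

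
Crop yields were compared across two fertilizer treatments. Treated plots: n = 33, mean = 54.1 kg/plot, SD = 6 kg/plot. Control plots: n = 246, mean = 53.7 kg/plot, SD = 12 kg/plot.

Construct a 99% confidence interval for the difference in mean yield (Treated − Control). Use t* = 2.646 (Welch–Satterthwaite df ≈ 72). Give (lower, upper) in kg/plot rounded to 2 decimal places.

(-3.03, 3.83)

Per-group SEs: s₁/√n₁ = 6/√33 = 1.0445, s₂/√n₂ = 12/√246 = 0.7651.
Unpooled SE of the difference: √(1.09098025 + 0.58537801) = 1.2947.
Margin of error = t* · SE = 2.646 × 1.2947 = 3.4258.
x̄₁ − x̄₂ = 54.1 − 53.7 = 0.4000.
CI: 0.4000 ± 3.4258 = (-3.03, 3.83).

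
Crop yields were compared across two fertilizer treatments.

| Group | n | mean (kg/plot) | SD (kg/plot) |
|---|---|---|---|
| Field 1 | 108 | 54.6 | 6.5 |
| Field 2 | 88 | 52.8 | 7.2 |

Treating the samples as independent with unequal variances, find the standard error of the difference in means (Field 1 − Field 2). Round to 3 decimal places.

Standard errors of each mean: 6.5/√108 = 0.6255 and 7.2/√88 = 0.7675.
SE(x̄₁ − x̄₂) = √(0.6255² + 0.7675²) = 0.9901 for independent samples with unequal variances.

0.990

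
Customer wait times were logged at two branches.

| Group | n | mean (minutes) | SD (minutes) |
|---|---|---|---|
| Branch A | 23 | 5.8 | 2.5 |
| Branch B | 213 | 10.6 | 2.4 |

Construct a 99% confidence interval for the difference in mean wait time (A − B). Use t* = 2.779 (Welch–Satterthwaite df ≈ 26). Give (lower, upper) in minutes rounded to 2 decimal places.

Per-group SEs: s₁/√n₁ = 2.5/√23 = 0.5213, s₂/√n₂ = 2.4/√213 = 0.1644.
Unpooled SE of the difference: √(0.27175369 + 0.02702736) = 0.5466.
Margin of error = t* · SE = 2.779 × 0.5466 = 1.5190.
x̄₁ − x̄₂ = 5.8 − 10.6 = -4.8000.
CI: -4.8000 ± 1.5190 = (-6.32, -3.28).

(-6.32, -3.28)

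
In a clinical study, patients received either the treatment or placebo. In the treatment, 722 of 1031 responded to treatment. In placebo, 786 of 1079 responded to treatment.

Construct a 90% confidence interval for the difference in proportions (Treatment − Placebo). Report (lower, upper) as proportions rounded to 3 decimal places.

(-0.061, 0.004)

Sample proportions: 722/1031 = 0.7003, 786/1079 = 0.7285.
Each SE is √(p̂(1−p̂)/n): √(0.7003·0.2997/1031) = 0.01427 and √(0.7285·0.2715/1079) = 0.01354.
SE(p̂₁ − p̂₂) = √(SE₁² + SE₂²) = √(0.0002036329 + 0.0001833316) = 0.01967, since the two samples are independent.
At 90% confidence z* = 1.645; margin = 1.645 × 0.01967 = 0.03236.
The difference is 0.7003 − 0.7285 = -0.0282, so the interval is -0.0282 ± 0.03236 = (-0.061, 0.004).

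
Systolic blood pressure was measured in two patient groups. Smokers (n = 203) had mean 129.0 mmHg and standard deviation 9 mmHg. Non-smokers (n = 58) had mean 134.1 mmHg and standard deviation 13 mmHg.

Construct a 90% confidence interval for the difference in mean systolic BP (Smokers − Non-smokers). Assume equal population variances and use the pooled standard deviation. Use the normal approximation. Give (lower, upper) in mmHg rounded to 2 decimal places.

(-7.55, -2.65)

s_p = √[((n₁−1)s₁² + (n₂−1)s₂²)/(n₁+n₂−2)] = √[(202·9² + 57·13²)/259] = 10.0183.
SE = 10.0183·√(1/203 + 1/58) = 1.4916.
With z* = 1.645, margin = 1.645 × 1.4916 = 2.4537.
x̄₁ − x̄₂ = 129.0 − 134.1 = -5.1000; interval -5.1000 ± 2.4537 = (-7.55, -2.65).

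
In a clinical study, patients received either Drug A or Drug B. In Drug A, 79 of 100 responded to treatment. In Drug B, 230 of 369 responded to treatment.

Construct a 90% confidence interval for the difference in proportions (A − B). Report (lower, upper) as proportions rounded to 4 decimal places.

Sample proportions: 79/100 = 0.7900, 230/369 = 0.6233.
Each SE is √(p̂(1−p̂)/n): √(0.7900·0.2100/100) = 0.04073 and √(0.6233·0.3767/369) = 0.02523.
SE(p̂₁ − p̂₂) = √(SE₁² + SE₂²) = √(0.0016589329 + 0.0006365529) = 0.04791, since the two samples are independent.
At 90% confidence z* = 1.645; margin = 1.645 × 0.04791 = 0.07881.
The difference is 0.7900 − 0.6233 = 0.1667, so the interval is 0.1667 ± 0.07881 = (0.0879, 0.2455).

(0.0879, 0.2455)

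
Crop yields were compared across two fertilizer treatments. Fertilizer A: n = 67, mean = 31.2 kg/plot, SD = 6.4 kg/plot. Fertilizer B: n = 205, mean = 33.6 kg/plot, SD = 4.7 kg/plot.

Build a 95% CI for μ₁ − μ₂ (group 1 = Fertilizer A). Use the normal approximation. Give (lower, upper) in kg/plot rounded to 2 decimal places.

(-4.06, -0.74)

SE₁ = s₁/√n₁ = 6.4/√67 = 0.7819; SE₂ = 4.7/√205 = 0.3283.
Independent samples, unequal variances: SE_diff = √(SE₁² + SE₂²) = √(0.61136761 + 0.10778089) = 0.8480.
z* = 1.960, so margin of error = 1.960 × 0.8480 = 1.6621.
Difference in means = 31.2 − 33.6 = -2.4000.
-2.4000 ± 1.6621 → (-4.06, -0.74).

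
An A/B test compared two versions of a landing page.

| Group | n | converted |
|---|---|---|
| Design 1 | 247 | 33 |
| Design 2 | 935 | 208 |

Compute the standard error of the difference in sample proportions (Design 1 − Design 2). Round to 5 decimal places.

0.02557

Sample proportions: 33/247 = 0.1336, 208/935 = 0.2225.
Each SE is √(p̂(1−p̂)/n): √(0.1336·0.8664/247) = 0.02165 and √(0.2225·0.7775/935) = 0.01360.
SE(p̂₁ − p̂₂) = √(SE₁² + SE₂²) = √(0.0004687225 + 0.00018496) = 0.02557, since the two samples are independent.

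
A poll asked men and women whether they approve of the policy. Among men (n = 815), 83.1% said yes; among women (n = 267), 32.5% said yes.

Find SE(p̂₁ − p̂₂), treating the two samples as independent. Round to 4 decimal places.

0.0315

The two standard errors are √(0.8310×0.1690/815) = 0.01313 and √(0.3250×0.6750/267) = 0.02866.
Because the samples are independent, SE_diff = √(0.01313² + 0.02866²) = 0.03152.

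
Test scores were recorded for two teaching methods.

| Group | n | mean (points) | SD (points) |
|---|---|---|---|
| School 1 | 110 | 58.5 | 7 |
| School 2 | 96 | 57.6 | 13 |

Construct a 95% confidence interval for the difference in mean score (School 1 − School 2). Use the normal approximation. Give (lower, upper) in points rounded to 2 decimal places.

(-2.01, 3.81)

SE₁ = s₁/√n₁ = 7/√110 = 0.6674; SE₂ = 13/√96 = 1.3268.
Independent samples, unequal variances: SE_diff = √(SE₁² + SE₂²) = √(0.44542276 + 1.76039824) = 1.4852.
z* = 1.960, so margin of error = 1.960 × 1.4852 = 2.9110.
Difference in means = 58.5 − 57.6 = 0.9000.
0.9000 ± 2.9110 → (-2.01, 3.81).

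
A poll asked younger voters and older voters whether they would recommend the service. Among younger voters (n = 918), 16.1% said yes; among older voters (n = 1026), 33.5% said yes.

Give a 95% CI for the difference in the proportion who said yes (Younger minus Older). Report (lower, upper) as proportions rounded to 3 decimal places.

Each SE is √(p̂(1−p̂)/n): √(0.1610·0.8390/918) = 0.01213 and √(0.3350·0.6650/1026) = 0.01474.
SE(p̂₁ − p̂₂) = √(SE₁² + SE₂²) = √(0.0001471369 + 0.0002172676) = 0.01909, since the two samples are independent.
At 95% confidence z* = 1.960; margin = 1.960 × 0.01909 = 0.03742.
The difference is 0.1610 − 0.3350 = -0.1740, so the interval is -0.1740 ± 0.03742 = (-0.211, -0.137).

(-0.211, -0.137)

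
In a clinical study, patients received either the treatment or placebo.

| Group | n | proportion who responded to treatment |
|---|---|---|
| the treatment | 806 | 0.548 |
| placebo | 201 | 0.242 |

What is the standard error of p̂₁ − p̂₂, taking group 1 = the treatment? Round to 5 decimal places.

SE₁ = √(p̂₁(1−p̂₁)/n₁) = √(0.5480·0.4520/806) = 0.01753; SE₂ = √(0.2420·0.7580/201) = 0.03021.
Independent samples: SE of the difference = √(SE₁² + SE₂²) = √(0.0003073009 + 0.0009126441) = 0.03493.

0.03493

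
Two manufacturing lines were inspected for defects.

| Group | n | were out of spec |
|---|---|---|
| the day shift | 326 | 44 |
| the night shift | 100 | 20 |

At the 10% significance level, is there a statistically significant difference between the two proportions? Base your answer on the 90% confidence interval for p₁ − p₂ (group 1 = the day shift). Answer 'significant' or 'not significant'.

First, p̂₁ = 44/326 = 0.1350; p̂₂ = 20/100 = 0.2000.
The two standard errors are √(0.1350×0.8650/326) = 0.01893 and √(0.2000×0.8000/100) = 0.04000.
Because the samples are independent, SE_diff = √(0.01893² + 0.04000²) = 0.04425.
Using z* = 1.645 for 90%, ME = 1.645 × 0.04425 = 0.07279.
p̂₁ − p̂₂ = -0.0650; interval -0.0650 ± 0.07279 gives (-0.13779, 0.00779).
The interval (-0.13779, 0.00779) contains 0, so the difference is not significant.

not significant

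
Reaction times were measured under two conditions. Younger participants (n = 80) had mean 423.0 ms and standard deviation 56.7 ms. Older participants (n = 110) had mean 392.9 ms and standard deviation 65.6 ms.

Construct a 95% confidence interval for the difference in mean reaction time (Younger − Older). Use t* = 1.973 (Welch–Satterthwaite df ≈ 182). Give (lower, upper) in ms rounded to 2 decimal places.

SE₁ = s₁/√n₁ = 56.7/√80 = 6.3393; SE₂ = 65.6/√110 = 6.2547.
Independent samples, unequal variances: SE_diff = √(SE₁² + SE₂²) = √(40.18672449 + 39.12127209) = 8.9055.
t* = 1.973, so margin of error = 1.973 × 8.9055 = 17.5706.
Difference in means = 423.0 − 392.9 = 30.1000.
30.1000 ± 17.5706 → (12.53, 47.67).

(12.53, 47.67)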